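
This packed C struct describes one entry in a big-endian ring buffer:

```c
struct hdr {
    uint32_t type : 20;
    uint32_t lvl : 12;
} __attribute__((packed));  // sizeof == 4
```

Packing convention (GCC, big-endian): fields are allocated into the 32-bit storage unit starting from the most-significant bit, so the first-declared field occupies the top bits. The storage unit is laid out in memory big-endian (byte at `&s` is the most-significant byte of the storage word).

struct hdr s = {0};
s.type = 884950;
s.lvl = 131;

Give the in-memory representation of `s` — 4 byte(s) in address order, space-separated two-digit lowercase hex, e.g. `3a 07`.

type (20b) val=884950 bits=0xd80d6 at bit 12: 0xd80d6000
lvl (12b) val=131 bits=0x83 at bit 0: 0xd80d6083
word = 0xd80d6083 → big-endian bytes:
  [0]=0xd8  [1]=0x0d  [2]=0x60  [3]=0x83

d8 0d 60 83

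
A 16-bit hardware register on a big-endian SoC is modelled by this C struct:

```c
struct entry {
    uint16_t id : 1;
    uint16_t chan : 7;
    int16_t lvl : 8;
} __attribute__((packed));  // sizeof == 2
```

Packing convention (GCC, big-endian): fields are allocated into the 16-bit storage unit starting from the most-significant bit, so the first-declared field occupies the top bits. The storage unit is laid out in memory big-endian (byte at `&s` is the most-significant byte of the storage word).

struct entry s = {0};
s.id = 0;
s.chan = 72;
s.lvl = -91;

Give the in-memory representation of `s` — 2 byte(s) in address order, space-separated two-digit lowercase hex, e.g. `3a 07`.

48 a5

id (1b) val=0 bits=0x0 at bit 15: 0x0000
chan (7b) val=72 bits=0x48 at bit 8: 0x4800
lvl (8b) val=-91 bits=0xa5 at bit 0: 0x48a5
word = 0x48a5 → big-endian bytes:
  [0]=0x48  [1]=0xa5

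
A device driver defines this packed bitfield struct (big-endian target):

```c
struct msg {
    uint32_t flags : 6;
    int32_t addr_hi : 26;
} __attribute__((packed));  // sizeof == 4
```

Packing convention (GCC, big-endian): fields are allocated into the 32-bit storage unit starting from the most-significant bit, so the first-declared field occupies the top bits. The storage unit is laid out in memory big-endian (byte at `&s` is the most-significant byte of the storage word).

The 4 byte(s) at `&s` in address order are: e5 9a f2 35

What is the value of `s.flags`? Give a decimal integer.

57

[0]=0xe5 [1]=0x9a [2]=0xf2 [3]=0x35 (big-endian) → word 0xe59af235
flags:6 @ bit 26 → (0xe59af235>>26)&0x3f = 0x39  ←
addr_hi:26 @ bit 0 → (0xe59af235>>0)&0x3ffffff = 0x19af235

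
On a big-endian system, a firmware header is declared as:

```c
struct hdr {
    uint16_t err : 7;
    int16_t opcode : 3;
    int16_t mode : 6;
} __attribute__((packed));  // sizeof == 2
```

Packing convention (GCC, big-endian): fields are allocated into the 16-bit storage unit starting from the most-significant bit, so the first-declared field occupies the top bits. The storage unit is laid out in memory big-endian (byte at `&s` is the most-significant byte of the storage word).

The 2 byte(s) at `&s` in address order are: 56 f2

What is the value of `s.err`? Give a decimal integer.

[0]=0x56 [1]=0xf2 (big-endian) → word 0x56f2
err:7 @ bit 9 → (0x56f2>>9)&0x7f = 0x2b  ←
opcode:3 @ bit 6 → (0x56f2>>6)&0x7 = 0x3
mode:6 @ bit 0 → (0x56f2>>0)&0x3f = 0x32

43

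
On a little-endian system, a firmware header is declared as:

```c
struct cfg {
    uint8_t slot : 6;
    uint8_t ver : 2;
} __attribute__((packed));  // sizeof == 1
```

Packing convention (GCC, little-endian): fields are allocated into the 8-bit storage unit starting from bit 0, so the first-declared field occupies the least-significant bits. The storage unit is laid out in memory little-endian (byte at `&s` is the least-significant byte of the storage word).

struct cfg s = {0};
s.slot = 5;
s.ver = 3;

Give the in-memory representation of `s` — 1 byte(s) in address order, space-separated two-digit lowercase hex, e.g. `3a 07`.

slot:6 = 5 → 0x5 << 0 → word 0x05
ver:2 = 3 → 0x3 << 6 → word 0xc5
word = 0xc5 → little-endian bytes:
  [0]=0xc5

c5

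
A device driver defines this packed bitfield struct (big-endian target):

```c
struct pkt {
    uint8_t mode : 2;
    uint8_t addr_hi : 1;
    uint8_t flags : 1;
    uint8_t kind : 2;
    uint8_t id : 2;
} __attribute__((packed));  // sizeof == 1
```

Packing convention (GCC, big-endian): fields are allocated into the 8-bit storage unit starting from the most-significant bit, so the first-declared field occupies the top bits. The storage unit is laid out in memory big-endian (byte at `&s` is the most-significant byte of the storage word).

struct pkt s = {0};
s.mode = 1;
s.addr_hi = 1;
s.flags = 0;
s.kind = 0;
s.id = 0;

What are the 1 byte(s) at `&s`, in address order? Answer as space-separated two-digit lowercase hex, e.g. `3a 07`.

mode (2b) val=1 bits=0x1 at bit 6: 0x40
addr_hi (1b) val=1 bits=0x1 at bit 5: 0x60
flags (1b) val=0 bits=0x0 at bit 4: 0x60
kind (2b) val=0 bits=0x0 at bit 2: 0x60
id (2b) val=0 bits=0x0 at bit 0: 0x60
word = 0x60 → big-endian bytes:
  [0]=0x60

60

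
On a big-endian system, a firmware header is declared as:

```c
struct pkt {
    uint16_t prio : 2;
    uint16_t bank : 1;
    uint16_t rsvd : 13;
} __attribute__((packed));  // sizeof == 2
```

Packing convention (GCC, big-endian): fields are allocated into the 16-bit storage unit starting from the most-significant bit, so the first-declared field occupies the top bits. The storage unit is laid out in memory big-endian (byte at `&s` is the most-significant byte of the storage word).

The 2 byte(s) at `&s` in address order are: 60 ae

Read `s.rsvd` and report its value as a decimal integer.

[0]=0x60 [1]=0xae (big-endian) → word 0x60ae
prio:2 @ bit 14 → (0x60ae>>14)&0x3 = 0x1
bank:1 @ bit 13 → (0x60ae>>13)&0x1 = 0x1
rsvd:13 @ bit 0 → (0x60ae>>0)&0x1fff = 0xae  ←

174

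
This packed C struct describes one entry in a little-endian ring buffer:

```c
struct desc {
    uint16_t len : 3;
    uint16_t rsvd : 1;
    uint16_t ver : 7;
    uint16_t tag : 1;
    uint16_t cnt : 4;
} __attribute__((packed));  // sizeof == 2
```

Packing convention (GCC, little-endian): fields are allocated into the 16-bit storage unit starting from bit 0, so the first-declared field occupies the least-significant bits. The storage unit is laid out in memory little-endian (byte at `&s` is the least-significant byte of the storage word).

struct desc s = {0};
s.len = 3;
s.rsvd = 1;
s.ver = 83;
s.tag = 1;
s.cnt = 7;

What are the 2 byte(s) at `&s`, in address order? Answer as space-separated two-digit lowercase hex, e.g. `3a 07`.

[0+:3] len=3 & 0x7 = 0x3; word=0x0003
[3+:1] rsvd=1 & 0x1 = 0x1; word=0x000b
[4+:7] ver=83 & 0x7f = 0x53; word=0x053b
[11+:1] tag=1 & 0x1 = 0x1; word=0x0d3b
[12+:4] cnt=7 & 0xf = 0x7; word=0x7d3b
word = 0x7d3b → little-endian bytes:
  [0]=0x3b  [1]=0x7d

3b 7d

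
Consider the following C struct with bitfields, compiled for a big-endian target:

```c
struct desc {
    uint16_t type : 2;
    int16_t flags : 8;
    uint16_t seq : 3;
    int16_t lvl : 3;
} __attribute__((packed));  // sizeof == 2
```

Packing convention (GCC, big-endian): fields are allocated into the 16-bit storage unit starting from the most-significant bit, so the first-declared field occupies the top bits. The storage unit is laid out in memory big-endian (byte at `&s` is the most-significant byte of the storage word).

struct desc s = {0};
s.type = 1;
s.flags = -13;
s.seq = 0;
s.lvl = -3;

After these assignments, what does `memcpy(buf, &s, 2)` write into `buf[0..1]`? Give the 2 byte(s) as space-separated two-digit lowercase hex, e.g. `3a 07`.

7c c5

type:2 = 1 → 0x1 << 14 → word 0x4000
flags:8 = -13 → 0xf3 << 6 → word 0x7cc0
seq:3 = 0 → 0x0 << 3 → word 0x7cc0
lvl:3 = -3 → 0x5 << 0 → word 0x7cc5
word = 0x7cc5 → big-endian bytes:
  [0]=0x7c  [1]=0xc5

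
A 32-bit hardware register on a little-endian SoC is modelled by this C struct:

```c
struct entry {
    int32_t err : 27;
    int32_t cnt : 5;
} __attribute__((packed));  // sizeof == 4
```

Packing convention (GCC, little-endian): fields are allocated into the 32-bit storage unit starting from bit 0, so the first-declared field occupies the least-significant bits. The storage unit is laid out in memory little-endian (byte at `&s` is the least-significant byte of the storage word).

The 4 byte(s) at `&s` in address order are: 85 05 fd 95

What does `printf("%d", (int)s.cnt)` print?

[0]=0x85 [1]=0x05 [2]=0xfd [3]=0x95 (little-endian) → word 0x95fd0585
err [0+:27] = (word>>0) & 0x7ffffff = 100468101
cnt [27+:5] = (word>>27) & 0x1f = 18  ←
cnt signed 5b, MSB=1: 18 - 32 = -14

-14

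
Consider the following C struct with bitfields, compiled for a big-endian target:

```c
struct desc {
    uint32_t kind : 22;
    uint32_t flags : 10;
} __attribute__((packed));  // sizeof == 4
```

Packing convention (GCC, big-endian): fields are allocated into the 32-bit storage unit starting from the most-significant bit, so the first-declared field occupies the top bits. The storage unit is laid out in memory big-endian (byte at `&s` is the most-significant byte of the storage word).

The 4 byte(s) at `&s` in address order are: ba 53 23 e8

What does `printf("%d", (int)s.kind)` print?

[0]=0xba [1]=0x53 [2]=0x23 [3]=0xe8 (big-endian) → word 0xba5323e8
kind [10+:22] = (word>>10) & 0x3fffff = 3052744  ←
flags [0+:10] = (word>>0) & 0x3ff = 1000

3052744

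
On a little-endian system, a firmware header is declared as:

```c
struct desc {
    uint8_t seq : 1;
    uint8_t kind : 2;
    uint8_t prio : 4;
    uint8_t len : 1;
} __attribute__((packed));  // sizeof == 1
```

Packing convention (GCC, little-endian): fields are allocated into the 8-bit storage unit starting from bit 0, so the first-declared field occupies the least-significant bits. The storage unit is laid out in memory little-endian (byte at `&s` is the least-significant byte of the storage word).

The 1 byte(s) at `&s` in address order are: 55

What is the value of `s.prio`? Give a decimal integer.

10

[0]=0x55 (little-endian) → word 0x55
seq [0+:1] = (word>>0) & 0x1 = 1
kind [1+:2] = (word>>1) & 0x3 = 2
prio [3+:4] = (word>>3) & 0xf = 10  ←
len [7+:1] = (word>>7) & 0x1 = 0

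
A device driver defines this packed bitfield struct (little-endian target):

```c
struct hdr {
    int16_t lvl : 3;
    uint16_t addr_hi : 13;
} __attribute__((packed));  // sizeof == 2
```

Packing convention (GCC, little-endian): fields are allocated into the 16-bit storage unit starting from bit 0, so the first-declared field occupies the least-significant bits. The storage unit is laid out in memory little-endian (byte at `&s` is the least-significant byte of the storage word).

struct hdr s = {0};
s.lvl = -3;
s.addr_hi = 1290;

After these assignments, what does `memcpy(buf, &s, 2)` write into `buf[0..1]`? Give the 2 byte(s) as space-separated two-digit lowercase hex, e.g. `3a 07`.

lvl:3 = -3 → 0x5 << 0 → word 0x0005
addr_hi:13 = 1290 → 0x50a << 3 → word 0x2855
word = 0x2855 → little-endian bytes:
  [0]=0x55  [1]=0x28

55 28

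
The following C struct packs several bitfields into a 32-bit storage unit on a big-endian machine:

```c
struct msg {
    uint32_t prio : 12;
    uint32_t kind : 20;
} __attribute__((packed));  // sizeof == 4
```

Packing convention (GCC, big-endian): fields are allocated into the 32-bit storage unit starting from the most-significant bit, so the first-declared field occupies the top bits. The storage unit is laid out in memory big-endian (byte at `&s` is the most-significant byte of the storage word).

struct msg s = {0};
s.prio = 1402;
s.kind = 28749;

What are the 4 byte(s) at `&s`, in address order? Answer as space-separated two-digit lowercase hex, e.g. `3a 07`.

prio (12b) val=1402 bits=0x57a at bit 20: 0x57a00000
kind (20b) val=28749 bits=0x704d at bit 0: 0x57a0704d
word = 0x57a0704d → big-endian bytes:
  [0]=0x57  [1]=0xa0  [2]=0x70  [3]=0x4d

57 a0 70 4d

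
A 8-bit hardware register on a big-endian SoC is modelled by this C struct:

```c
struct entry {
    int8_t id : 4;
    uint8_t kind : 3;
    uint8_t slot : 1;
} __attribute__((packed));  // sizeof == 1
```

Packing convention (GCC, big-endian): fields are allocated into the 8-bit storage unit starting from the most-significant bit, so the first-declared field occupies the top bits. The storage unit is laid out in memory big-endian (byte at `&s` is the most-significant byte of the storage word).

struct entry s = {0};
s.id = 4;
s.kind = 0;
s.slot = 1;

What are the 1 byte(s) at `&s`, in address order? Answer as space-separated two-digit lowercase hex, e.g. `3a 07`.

id (4b) val=4 bits=0x4 at bit 4: 0x40
kind (3b) val=0 bits=0x0 at bit 1: 0x40
slot (1b) val=1 bits=0x1 at bit 0: 0x41
word = 0x41 → big-endian bytes:
  [0]=0x41

41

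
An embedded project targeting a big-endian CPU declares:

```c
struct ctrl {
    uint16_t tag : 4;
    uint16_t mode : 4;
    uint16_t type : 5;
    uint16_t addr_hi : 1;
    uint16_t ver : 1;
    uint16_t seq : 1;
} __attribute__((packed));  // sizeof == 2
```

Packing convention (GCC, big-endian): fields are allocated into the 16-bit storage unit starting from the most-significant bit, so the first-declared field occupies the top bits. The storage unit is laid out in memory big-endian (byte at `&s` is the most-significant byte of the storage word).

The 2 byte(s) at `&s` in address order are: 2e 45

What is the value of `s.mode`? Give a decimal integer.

[0]=0x2e [1]=0x45 (big-endian) → word 0x2e45
tag [12+:4] = (word>>12) & 0xf = 2
mode [8+:4] = (word>>8) & 0xf = 14  ←
type [3+:5] = (word>>3) & 0x1f = 8
addr_hi [2+:1] = (word>>2) & 0x1 = 1
ver [1+:1] = (word>>1) & 0x1 = 0
seq [0+:1] = (word>>0) & 0x1 = 1

14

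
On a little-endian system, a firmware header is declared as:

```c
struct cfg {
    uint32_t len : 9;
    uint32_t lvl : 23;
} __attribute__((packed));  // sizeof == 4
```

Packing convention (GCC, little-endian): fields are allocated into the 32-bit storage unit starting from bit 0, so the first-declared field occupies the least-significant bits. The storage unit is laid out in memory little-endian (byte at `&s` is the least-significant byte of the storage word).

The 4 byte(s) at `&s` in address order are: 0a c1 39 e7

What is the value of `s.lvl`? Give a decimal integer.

[0]=0x0a [1]=0xc1 [2]=0x39 [3]=0xe7 (little-endian) → word 0xe739c10a
len [0+:9] = (word>>0) & 0x1ff = 266
lvl [9+:23] = (word>>9) & 0x7fffff = 7576800  ←

7576800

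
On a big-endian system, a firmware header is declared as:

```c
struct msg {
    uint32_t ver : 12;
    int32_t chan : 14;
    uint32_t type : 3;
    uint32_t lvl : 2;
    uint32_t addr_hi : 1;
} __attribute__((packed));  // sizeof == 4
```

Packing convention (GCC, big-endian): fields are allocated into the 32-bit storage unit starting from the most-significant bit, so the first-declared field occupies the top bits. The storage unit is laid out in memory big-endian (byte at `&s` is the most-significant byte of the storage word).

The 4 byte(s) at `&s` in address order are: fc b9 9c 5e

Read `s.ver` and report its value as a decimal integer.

[0]=0xfc [1]=0xb9 [2]=0x9c [3]=0x5e (big-endian) → word 0xfcb99c5e
ver [20+:12] = (word>>20) & 0xfff = 4043  ←
chan [6+:14] = (word>>6) & 0x3fff = 9841
type [3+:3] = (word>>3) & 0x7 = 3
lvl [1+:2] = (word>>1) & 0x3 = 3
addr_hi [0+:1] = (word>>0) & 0x1 = 0

4043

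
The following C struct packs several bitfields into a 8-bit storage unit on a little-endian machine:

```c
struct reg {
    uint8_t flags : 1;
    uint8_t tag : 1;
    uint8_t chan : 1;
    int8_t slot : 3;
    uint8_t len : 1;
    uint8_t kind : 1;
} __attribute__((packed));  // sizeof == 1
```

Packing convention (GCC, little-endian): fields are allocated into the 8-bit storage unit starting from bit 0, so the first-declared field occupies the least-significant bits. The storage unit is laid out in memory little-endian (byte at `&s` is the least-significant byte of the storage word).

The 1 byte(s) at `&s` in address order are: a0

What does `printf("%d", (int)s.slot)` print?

[0]=0xa0 (little-endian) → word 0xa0
flags [0+:1] = (word>>0) & 0x1 = 0
tag [1+:1] = (word>>1) & 0x1 = 0
chan [2+:1] = (word>>2) & 0x1 = 0
slot [3+:3] = (word>>3) & 0x7 = 4  ←
len [6+:1] = (word>>6) & 0x1 = 0
kind [7+:1] = (word>>7) & 0x1 = 1
slot signed 3b, MSB=1: 4 - 8 = -4

-4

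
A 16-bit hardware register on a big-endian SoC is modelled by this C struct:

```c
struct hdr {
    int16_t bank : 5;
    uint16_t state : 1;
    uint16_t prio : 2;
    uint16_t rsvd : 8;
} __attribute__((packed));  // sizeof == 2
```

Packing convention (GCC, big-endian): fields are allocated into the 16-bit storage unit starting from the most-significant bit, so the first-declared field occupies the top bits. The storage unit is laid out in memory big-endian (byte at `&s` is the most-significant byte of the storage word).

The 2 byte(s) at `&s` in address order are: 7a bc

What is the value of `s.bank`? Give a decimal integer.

[0]=0x7a [1]=0xbc (big-endian) → word 0x7abc
bank:5 @ bit 11 → (0x7abc>>11)&0x1f = 0xf  ←
state:1 @ bit 10 → (0x7abc>>10)&0x1 = 0x0
prio:2 @ bit 8 → (0x7abc>>8)&0x3 = 0x2
rsvd:8 @ bit 0 → (0x7abc>>0)&0xff = 0xbc
bank signed 5b, MSB=0: value = 15

15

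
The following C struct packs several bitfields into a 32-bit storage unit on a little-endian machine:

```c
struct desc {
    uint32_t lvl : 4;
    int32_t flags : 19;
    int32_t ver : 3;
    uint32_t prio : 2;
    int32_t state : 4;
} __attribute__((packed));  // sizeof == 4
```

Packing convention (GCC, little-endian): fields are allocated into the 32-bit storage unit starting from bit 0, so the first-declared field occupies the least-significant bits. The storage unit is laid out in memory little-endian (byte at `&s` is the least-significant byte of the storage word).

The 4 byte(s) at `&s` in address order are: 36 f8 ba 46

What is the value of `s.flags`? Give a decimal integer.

[0]=0x36 [1]=0xf8 [2]=0xba [3]=0x46 (little-endian) → word 0x46baf836
lvl [0+:4] = (word>>0) & 0xf = 6
flags [4+:19] = (word>>4) & 0x7ffff = 241539  ←
ver [23+:3] = (word>>23) & 0x7 = 5
prio [26+:2] = (word>>26) & 0x3 = 1
state [28+:4] = (word>>28) & 0xf = 4
flags signed 19b, MSB=0: value = 241539

241539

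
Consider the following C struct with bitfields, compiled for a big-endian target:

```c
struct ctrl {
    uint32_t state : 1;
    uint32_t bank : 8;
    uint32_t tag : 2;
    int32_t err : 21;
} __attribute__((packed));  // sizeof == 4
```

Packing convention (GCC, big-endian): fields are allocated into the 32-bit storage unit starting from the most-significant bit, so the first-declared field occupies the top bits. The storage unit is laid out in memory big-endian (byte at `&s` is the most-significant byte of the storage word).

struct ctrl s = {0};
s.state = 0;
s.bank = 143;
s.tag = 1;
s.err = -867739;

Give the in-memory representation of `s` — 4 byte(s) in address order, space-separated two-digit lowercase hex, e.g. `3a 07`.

47 b2 c2 65

[31+:1] state=0 & 0x1 = 0x0; word=0x00000000
[23+:8] bank=143 & 0xff = 0x8f; word=0x47800000
[21+:2] tag=1 & 0x3 = 0x1; word=0x47a00000
[0+:21] err=-867739 & 0x1fffff = 0x12c265; word=0x47b2c265
word = 0x47b2c265 → big-endian bytes:
  [0]=0x47  [1]=0xb2  [2]=0xc2  [3]=0x65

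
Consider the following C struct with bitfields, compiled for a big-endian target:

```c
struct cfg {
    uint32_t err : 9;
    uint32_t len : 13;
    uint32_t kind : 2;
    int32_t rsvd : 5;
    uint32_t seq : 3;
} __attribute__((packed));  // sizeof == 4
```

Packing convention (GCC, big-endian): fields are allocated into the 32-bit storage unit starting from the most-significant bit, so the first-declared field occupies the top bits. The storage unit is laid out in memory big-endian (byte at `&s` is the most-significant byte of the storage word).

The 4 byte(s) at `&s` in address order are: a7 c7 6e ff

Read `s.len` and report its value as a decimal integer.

[0]=0xa7 [1]=0xc7 [2]=0x6e [3]=0xff (big-endian) → word 0xa7c76eff
err:9 @ bit 23 → (0xa7c76eff>>23)&0x1ff = 0x14f
len:13 @ bit 10 → (0xa7c76eff>>10)&0x1fff = 0x11db  ←
kind:2 @ bit 8 → (0xa7c76eff>>8)&0x3 = 0x2
rsvd:5 @ bit 3 → (0xa7c76eff>>3)&0x1f = 0x1f
seq:3 @ bit 0 → (0xa7c76eff>>0)&0x7 = 0x7

4571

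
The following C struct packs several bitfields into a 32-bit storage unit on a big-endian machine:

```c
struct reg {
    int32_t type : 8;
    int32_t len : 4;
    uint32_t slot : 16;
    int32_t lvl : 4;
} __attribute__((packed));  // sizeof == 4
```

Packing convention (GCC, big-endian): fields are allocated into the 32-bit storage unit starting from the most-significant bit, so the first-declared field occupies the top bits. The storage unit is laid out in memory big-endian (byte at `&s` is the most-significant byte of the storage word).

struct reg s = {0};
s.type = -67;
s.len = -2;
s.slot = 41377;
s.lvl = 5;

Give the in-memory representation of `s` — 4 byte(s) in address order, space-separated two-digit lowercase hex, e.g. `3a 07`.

bd ea 1a 15

[24+:8] type=-67 & 0xff = 0xbd; word=0xbd000000
[20+:4] len=-2 & 0xf = 0xe; word=0xbde00000
[4+:16] slot=41377 & 0xffff = 0xa1a1; word=0xbdea1a10
[0+:4] lvl=5 & 0xf = 0x5; word=0xbdea1a15
word = 0xbdea1a15 → big-endian bytes:
  [0]=0xbd  [1]=0xea  [2]=0x1a  [3]=0x15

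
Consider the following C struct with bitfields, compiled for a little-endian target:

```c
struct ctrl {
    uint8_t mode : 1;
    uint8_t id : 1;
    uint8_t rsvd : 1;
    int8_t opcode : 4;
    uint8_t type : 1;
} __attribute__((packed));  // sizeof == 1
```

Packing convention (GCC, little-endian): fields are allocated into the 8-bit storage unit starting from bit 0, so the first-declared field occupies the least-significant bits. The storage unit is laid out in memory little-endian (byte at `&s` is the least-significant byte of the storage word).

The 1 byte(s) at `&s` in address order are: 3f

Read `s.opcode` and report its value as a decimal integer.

7

[0]=0x3f (little-endian) → word 0x3f
mode:1 @ bit 0 → (0x3f>>0)&0x1 = 0x1
id:1 @ bit 1 → (0x3f>>1)&0x1 = 0x1
rsvd:1 @ bit 2 → (0x3f>>2)&0x1 = 0x1
opcode:4 @ bit 3 → (0x3f>>3)&0xf = 0x7  ←
type:1 @ bit 7 → (0x3f>>7)&0x1 = 0x0
opcode signed 4b, MSB=0: value = 7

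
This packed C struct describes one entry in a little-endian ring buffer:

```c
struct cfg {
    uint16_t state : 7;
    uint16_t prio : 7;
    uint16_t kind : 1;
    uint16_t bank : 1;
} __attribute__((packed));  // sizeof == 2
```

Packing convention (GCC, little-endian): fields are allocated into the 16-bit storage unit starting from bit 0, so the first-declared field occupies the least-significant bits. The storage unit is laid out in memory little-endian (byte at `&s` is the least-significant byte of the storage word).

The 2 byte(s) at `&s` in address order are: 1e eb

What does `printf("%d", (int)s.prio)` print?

[0]=0x1e [1]=0xeb (little-endian) → word 0xeb1e
state [0+:7] = (word>>0) & 0x7f = 30
prio [7+:7] = (word>>7) & 0x7f = 86  ←
kind [14+:1] = (word>>14) & 0x1 = 1
bank [15+:1] = (word>>15) & 0x1 = 1

86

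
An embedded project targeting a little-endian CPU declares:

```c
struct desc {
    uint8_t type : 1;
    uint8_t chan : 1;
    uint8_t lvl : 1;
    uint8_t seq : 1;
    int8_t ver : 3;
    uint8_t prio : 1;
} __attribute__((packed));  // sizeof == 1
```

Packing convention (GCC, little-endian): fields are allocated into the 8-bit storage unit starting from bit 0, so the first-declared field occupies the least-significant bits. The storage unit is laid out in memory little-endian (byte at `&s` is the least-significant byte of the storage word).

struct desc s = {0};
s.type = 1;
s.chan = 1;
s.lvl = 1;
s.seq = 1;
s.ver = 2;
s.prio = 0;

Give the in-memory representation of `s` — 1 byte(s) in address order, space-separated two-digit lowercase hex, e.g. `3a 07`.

2f

[0+:1] type=1 & 0x1 = 0x1; word=0x01
[1+:1] chan=1 & 0x1 = 0x1; word=0x03
[2+:1] lvl=1 & 0x1 = 0x1; word=0x07
[3+:1] seq=1 & 0x1 = 0x1; word=0x0f
[4+:3] ver=2 & 0x7 = 0x2; word=0x2f
[7+:1] prio=0 & 0x1 = 0x0; word=0x2f
word = 0x2f → little-endian bytes:
  [0]=0x2f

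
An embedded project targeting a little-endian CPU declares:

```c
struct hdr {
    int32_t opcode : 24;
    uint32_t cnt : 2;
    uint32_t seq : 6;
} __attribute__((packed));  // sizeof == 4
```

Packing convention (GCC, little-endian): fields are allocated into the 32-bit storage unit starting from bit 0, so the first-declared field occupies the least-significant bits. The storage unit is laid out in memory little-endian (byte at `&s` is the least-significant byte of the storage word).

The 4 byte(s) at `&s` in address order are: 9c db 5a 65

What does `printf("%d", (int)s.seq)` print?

[0]=0x9c [1]=0xdb [2]=0x5a [3]=0x65 (little-endian) → word 0x655adb9c
opcode [0+:24] = (word>>0) & 0xffffff = 5954460
cnt [24+:2] = (word>>24) & 0x3 = 1
seq [26+:6] = (word>>26) & 0x3f = 25  ←

25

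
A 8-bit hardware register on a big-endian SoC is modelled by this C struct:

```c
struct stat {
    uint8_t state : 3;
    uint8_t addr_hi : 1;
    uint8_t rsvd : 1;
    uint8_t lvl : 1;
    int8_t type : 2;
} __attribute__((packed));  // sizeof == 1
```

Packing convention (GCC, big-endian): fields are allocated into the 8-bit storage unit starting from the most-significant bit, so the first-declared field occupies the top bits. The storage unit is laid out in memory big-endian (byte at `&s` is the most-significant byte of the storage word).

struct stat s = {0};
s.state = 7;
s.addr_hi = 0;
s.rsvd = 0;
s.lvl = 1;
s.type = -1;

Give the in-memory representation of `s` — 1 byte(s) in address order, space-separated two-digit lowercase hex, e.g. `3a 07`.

[5+:3] state=7 & 0x7 = 0x7; word=0xe0
[4+:1] addr_hi=0 & 0x1 = 0x0; word=0xe0
[3+:1] rsvd=0 & 0x1 = 0x0; word=0xe0
[2+:1] lvl=1 & 0x1 = 0x1; word=0xe4
[0+:2] type=-1 & 0x3 = 0x3; word=0xe7
word = 0xe7 → big-endian bytes:
  [0]=0xe7

e7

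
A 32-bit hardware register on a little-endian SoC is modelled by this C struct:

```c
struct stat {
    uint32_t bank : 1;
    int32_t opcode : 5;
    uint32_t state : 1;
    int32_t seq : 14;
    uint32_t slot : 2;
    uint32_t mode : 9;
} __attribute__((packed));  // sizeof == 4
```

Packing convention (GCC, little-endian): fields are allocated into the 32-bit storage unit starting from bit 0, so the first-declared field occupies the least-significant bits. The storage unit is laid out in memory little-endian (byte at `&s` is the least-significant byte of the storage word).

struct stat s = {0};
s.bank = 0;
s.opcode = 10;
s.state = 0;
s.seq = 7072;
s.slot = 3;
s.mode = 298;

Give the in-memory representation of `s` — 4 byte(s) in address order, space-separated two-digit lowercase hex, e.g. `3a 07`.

[0+:1] bank=0 & 0x1 = 0x0; word=0x00000000
[1+:5] opcode=10 & 0x1f = 0xa; word=0x00000014
[6+:1] state=0 & 0x1 = 0x0; word=0x00000014
[7+:14] seq=7072 & 0x3fff = 0x1ba0; word=0x000dd014
[21+:2] slot=3 & 0x3 = 0x3; word=0x006dd014
[23+:9] mode=298 & 0x1ff = 0x12a; word=0x956dd014
word = 0x956dd014 → little-endian bytes:
  [0]=0x14  [1]=0xd0  [2]=0x6d  [3]=0x95

14 d0 6d 95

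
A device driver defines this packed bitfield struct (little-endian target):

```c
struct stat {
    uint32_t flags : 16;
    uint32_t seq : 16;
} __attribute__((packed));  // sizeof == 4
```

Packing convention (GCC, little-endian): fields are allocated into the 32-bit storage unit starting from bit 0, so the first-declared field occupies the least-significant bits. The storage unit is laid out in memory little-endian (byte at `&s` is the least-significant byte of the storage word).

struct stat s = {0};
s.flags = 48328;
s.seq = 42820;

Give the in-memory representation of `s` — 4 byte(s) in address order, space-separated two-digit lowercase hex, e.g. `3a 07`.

[0+:16] flags=48328 & 0xffff = 0xbcc8; word=0x0000bcc8
[16+:16] seq=42820 & 0xffff = 0xa744; word=0xa744bcc8
word = 0xa744bcc8 → little-endian bytes:
  [0]=0xc8  [1]=0xbc  [2]=0x44  [3]=0xa7

c8 bc 44 a7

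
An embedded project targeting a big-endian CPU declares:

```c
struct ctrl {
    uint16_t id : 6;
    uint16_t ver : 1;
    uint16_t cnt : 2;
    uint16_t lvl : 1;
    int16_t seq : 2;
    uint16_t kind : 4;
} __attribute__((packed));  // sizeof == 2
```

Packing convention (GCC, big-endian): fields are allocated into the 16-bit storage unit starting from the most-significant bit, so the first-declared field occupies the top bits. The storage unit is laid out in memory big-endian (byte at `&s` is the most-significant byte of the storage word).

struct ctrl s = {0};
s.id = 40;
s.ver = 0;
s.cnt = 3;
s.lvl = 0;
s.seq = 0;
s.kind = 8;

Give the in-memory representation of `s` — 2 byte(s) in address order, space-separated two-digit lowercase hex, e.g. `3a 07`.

[10+:6] id=40 & 0x3f = 0x28; word=0xa000
[9+:1] ver=0 & 0x1 = 0x0; word=0xa000
[7+:2] cnt=3 & 0x3 = 0x3; word=0xa180
[6+:1] lvl=0 & 0x1 = 0x0; word=0xa180
[4+:2] seq=0 & 0x3 = 0x0; word=0xa180
[0+:4] kind=8 & 0xf = 0x8; word=0xa188
word = 0xa188 → big-endian bytes:
  [0]=0xa1  [1]=0x88

a1 88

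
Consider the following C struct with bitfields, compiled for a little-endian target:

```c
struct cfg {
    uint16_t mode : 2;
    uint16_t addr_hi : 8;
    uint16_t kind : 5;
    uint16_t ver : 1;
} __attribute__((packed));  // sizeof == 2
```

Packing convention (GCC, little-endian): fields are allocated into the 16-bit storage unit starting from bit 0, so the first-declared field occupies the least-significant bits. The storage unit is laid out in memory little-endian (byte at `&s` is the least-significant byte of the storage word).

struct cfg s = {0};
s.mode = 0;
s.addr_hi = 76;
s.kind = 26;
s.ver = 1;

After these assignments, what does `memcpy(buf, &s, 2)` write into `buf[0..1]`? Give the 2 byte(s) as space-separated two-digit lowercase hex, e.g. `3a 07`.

[0+:2] mode=0 & 0x3 = 0x0; word=0x0000
[2+:8] addr_hi=76 & 0xff = 0x4c; word=0x0130
[10+:5] kind=26 & 0x1f = 0x1a; word=0x6930
[15+:1] ver=1 & 0x1 = 0x1; word=0xe930
word = 0xe930 → little-endian bytes:
  [0]=0x30  [1]=0xe9

30 e9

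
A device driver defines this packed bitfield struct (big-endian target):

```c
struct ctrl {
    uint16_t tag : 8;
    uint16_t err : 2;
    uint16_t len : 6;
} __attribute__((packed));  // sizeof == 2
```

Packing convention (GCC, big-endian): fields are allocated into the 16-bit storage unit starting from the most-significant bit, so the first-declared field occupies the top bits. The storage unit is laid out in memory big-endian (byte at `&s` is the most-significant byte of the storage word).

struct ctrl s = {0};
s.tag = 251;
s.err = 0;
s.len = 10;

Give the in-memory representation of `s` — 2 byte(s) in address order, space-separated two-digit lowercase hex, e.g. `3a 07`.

tag:8 = 251 → 0xfb << 8 → word 0xfb00
err:2 = 0 → 0x0 << 6 → word 0xfb00
len:6 = 10 → 0xa << 0 → word 0xfb0a
word = 0xfb0a → big-endian bytes:
  [0]=0xfb  [1]=0x0a

fb 0a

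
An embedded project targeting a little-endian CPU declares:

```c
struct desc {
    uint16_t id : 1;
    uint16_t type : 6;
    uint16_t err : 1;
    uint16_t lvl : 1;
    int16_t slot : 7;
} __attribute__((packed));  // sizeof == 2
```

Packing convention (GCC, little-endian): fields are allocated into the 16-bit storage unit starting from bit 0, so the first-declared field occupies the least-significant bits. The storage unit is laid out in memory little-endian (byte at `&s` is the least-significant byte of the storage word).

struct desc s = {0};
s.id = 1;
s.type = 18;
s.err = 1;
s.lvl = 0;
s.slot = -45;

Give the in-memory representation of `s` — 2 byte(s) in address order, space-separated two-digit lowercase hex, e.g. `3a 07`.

a5 a6

id:1 = 1 → 0x1 << 0 → word 0x0001
type:6 = 18 → 0x12 << 1 → word 0x0025
err:1 = 1 → 0x1 << 7 → word 0x00a5
lvl:1 = 0 → 0x0 << 8 → word 0x00a5
slot:7 = -45 → 0x53 << 9 → word 0xa6a5
word = 0xa6a5 → little-endian bytes:
  [0]=0xa5  [1]=0xa6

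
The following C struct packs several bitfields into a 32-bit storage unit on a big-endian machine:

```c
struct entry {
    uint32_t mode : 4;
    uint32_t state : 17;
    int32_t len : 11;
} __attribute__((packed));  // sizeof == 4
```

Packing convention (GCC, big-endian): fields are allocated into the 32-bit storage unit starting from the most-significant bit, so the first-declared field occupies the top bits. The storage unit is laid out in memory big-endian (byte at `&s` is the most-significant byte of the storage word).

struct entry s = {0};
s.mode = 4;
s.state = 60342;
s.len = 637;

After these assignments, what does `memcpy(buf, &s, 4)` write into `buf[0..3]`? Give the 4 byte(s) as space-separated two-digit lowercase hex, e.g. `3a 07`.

47 5d b2 7d

[28+:4] mode=4 & 0xf = 0x4; word=0x40000000
[11+:17] state=60342 & 0x1ffff = 0xebb6; word=0x475db000
[0+:11] len=637 & 0x7ff = 0x27d; word=0x475db27d
word = 0x475db27d → big-endian bytes:
  [0]=0x47  [1]=0x5d  [2]=0xb2  [3]=0x7d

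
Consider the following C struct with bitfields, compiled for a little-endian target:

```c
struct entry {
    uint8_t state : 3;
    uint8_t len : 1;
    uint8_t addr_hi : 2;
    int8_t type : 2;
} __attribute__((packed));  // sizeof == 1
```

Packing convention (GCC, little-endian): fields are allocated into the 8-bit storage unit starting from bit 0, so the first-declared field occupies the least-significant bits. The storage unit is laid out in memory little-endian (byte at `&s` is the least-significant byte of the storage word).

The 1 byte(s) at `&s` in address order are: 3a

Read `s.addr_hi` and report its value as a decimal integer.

3

[0]=0x3a (little-endian) → word 0x3a
state [0+:3] = (word>>0) & 0x7 = 2
len [3+:1] = (word>>3) & 0x1 = 1
addr_hi [4+:2] = (word>>4) & 0x3 = 3  ←
type [6+:2] = (word>>6) & 0x3 = 0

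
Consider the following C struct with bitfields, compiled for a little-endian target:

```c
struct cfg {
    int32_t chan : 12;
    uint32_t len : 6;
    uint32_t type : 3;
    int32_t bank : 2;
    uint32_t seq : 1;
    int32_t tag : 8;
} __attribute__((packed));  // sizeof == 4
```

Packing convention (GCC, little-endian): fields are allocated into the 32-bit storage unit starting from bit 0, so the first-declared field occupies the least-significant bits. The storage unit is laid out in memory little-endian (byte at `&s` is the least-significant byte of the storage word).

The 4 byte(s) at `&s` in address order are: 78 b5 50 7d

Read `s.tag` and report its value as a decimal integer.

[0]=0x78 [1]=0xb5 [2]=0x50 [3]=0x7d (little-endian) → word 0x7d50b578
chan [0+:12] = (word>>0) & 0xfff = 1400
len [12+:6] = (word>>12) & 0x3f = 11
type [18+:3] = (word>>18) & 0x7 = 4
bank [21+:2] = (word>>21) & 0x3 = 2
seq [23+:1] = (word>>23) & 0x1 = 0
tag [24+:8] = (word>>24) & 0xff = 125  ←
tag signed 8b, MSB=0: value = 125

125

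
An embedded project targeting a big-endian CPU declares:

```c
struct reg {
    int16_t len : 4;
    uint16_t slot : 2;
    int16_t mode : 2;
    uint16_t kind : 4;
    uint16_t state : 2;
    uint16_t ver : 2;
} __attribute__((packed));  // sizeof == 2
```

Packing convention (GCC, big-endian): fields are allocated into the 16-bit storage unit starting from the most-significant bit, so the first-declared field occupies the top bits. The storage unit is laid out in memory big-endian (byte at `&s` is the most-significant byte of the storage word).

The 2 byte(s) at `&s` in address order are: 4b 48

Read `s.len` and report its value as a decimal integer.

4

[0]=0x4b [1]=0x48 (big-endian) → word 0x4b48
len [12+:4] = (word>>12) & 0xf = 4  ←
slot [10+:2] = (word>>10) & 0x3 = 2
mode [8+:2] = (word>>8) & 0x3 = 3
kind [4+:4] = (word>>4) & 0xf = 4
state [2+:2] = (word>>2) & 0x3 = 2
ver [0+:2] = (word>>0) & 0x3 = 0
len signed 4b, MSB=0: value = 4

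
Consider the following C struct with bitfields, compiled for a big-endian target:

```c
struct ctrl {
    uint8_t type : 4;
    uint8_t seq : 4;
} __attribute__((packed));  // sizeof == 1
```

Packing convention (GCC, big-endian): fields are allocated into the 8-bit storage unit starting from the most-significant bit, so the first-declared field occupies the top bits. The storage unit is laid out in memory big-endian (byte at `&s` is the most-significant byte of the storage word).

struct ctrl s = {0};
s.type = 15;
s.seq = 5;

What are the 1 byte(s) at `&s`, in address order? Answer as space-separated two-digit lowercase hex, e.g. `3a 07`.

type (4b) val=15 bits=0xf at bit 4: 0xf0
seq (4b) val=5 bits=0x5 at bit 0: 0xf5
word = 0xf5 → big-endian bytes:
  [0]=0xf5

f5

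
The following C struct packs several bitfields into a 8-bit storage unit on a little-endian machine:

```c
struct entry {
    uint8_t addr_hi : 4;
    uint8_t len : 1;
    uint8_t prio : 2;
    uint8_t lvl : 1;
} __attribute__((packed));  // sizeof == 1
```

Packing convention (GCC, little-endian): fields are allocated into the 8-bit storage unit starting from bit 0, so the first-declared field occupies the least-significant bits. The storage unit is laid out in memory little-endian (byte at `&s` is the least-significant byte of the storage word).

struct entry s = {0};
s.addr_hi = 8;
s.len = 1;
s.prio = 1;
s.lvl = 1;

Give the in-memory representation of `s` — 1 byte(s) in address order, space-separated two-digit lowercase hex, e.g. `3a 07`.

addr_hi (4b) val=8 bits=0x8 at bit 0: 0x08
len (1b) val=1 bits=0x1 at bit 4: 0x18
prio (2b) val=1 bits=0x1 at bit 5: 0x38
lvl (1b) val=1 bits=0x1 at bit 7: 0xb8
word = 0xb8 → little-endian bytes:
  [0]=0xb8

b8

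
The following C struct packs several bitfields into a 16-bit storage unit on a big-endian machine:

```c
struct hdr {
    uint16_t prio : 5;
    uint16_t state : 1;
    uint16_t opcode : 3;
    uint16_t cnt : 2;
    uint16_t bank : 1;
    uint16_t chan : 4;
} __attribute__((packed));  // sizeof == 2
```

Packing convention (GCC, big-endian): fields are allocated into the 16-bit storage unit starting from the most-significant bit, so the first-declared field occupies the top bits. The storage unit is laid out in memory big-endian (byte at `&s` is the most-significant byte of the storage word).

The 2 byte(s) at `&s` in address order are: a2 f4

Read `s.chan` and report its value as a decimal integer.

[0]=0xa2 [1]=0xf4 (big-endian) → word 0xa2f4
prio:5 @ bit 11 → (0xa2f4>>11)&0x1f = 0x14
state:1 @ bit 10 → (0xa2f4>>10)&0x1 = 0x0
opcode:3 @ bit 7 → (0xa2f4>>7)&0x7 = 0x5
cnt:2 @ bit 5 → (0xa2f4>>5)&0x3 = 0x3
bank:1 @ bit 4 → (0xa2f4>>4)&0x1 = 0x1
chan:4 @ bit 0 → (0xa2f4>>0)&0xf = 0x4  ←

4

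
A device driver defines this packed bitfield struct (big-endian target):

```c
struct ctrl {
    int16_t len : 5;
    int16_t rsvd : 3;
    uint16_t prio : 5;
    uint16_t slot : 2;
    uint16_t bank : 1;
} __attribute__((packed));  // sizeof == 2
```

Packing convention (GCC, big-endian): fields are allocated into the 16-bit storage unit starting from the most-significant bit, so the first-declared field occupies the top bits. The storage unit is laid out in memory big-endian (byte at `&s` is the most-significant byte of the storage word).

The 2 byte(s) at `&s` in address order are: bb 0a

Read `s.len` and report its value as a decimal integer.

[0]=0xbb [1]=0x0a (big-endian) → word 0xbb0a
len:5 @ bit 11 → (0xbb0a>>11)&0x1f = 0x17  ←
rsvd:3 @ bit 8 → (0xbb0a>>8)&0x7 = 0x3
prio:5 @ bit 3 → (0xbb0a>>3)&0x1f = 0x1
slot:2 @ bit 1 → (0xbb0a>>1)&0x3 = 0x1
bank:1 @ bit 0 → (0xbb0a>>0)&0x1 = 0x0
len signed 5b, MSB=1: 23 - 32 = -9

-9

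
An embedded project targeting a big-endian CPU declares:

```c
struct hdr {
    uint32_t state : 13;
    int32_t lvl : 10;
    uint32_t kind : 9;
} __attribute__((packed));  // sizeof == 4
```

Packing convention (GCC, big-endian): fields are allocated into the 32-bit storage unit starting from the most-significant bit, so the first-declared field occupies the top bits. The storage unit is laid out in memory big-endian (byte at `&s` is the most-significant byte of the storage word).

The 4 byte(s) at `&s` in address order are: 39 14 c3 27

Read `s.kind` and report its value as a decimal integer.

295

[0]=0x39 [1]=0x14 [2]=0xc3 [3]=0x27 (big-endian) → word 0x3914c327
state [19+:13] = (word>>19) & 0x1fff = 1826
lvl [9+:10] = (word>>9) & 0x3ff = 609
kind [0+:9] = (word>>0) & 0x1ff = 295  ←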